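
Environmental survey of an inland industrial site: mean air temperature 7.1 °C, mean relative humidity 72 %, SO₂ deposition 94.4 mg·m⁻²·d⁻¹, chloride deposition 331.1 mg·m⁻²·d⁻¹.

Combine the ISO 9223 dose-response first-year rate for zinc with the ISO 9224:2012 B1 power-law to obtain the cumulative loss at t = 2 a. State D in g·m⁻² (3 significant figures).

D(2) = 48.9 g·m⁻²

zinc: f(T) = +0.038·(T−10) [T≤10 °C] = -0.1102
  SO₂ term: 0.0129·94.4^0.44·exp(0.046·72-0.1102) = 2.345
  Sd branch = 0.0175·Sd^0.57·e^(0.008·RH+0.085·T) = 1.555 μm/a
  r_corr = 2.345 + 1.555 = 3.9 μm/a
Power-law: D(2) = r_corr · 2^0.813
  D(2) = 3.9 × 2^0.813 = 3.9 × 1.757 = 6.851 μm
  Mass loss = 6.851 μm × 7.14 g/cm³ = 48.92 g·m⁻²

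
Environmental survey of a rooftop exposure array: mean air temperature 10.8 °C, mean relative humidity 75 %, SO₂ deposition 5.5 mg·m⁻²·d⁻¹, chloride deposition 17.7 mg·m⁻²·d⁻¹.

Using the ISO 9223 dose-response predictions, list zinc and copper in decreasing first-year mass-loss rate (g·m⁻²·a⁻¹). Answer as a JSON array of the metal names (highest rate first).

zinc: T>10 °C ⇒ hinge -0.071·(10.8−10) = -0.0568
  SO₂ term: 0.0129·5.5^0.44·exp(0.046·75-0.0568) = 0.8128
  Sd branch = 0.0175·Sd^0.57·e^(0.008·RH+0.085·T) = 0.4108 μm/a
  sum: 0.8128 + 0.4108 → r_corr = 1.224 μm/a
  mass loss = 1.224 μm/a × 7.14 g/cm³ = 8.737 g·m⁻²·a⁻¹
copper: f(T) = -0.080·(T−10) [T>10 °C] = -0.0640
  Pd branch = 0.0053·Pd^0.26·e^(0.059·RH+f) = 0.6467 μm/a
  Cl⁻ term: 0.01025·17.7^0.27·exp(0.036·75+0.049·10.8) = 0.5625
  sum: 0.6467 + 0.5625 → r_corr = 1.209 μm/a
  mass loss = 1.209 μm/a × 8.96 g/cm³ = 10.83 g·m⁻²·a⁻¹
Ordering by g·m⁻²·a⁻¹: copper (10.8) > zinc (8.74)

["copper", "zinc"]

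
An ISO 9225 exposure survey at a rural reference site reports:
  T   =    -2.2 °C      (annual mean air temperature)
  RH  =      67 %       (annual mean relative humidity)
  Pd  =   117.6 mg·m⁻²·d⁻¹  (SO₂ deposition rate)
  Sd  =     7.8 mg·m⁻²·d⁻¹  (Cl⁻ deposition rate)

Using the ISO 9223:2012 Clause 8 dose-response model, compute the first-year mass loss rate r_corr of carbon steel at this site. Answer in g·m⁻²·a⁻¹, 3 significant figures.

carbon steel: T≤10 °C ⇒ hinge +0.150·(-2.2−10) = -1.8300
  sulphur-dioxide contribution → 12.94 μm/a
  chloride contribution → 3.046 μm/a
  ⇒ r_corr(carbon steel) = 15.98 μm/a
Convert to mass loss: 15.98 μm/a × 7.85 g/cm³ = 125.5 g·m⁻²·a⁻¹

r_corr = 125 g·m⁻²·a⁻¹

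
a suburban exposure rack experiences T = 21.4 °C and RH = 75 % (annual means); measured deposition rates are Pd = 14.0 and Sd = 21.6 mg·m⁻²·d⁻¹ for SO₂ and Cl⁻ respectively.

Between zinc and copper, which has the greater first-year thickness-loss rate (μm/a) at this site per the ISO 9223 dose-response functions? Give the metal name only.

zinc: temperature factor f = -0.071·(11.4) = -0.8094
  Pd branch = 0.0129·Pd^0.44·e^(0.046·RH+f) = 0.5777 μm/a
  Cl⁻ term: 0.0175·21.6^0.57·exp(0.008·75+0.085·21.4) = 1.133
  r_corr = 0.5777 + 1.133 = 1.711 μm/a
copper: T>10 °C ⇒ hinge -0.080·(21.4−10) = -0.9120
  SO₂ term: 0.0053·14.0^0.26·exp(0.059·75-0.9120) = 0.3531
  Cl⁻ term: 0.01025·21.6^0.27·exp(0.036·75+0.049·21.4) = 0.9978
  r_corr = 0.3531 + 0.9978 = 1.351 μm/a
Ordering by μm/a: zinc (1.71) > copper (1.35)

zinc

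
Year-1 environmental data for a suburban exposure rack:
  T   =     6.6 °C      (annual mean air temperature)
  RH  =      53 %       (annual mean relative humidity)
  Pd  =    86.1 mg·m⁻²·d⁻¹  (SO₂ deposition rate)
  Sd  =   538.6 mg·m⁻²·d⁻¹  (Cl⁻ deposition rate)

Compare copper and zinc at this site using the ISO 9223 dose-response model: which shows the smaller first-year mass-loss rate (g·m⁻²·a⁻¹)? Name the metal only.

copper: temperature factor f = +0.126·(-3.4) = -0.4284
  Pd branch = 0.0053·Pd^0.26·e^(0.059·RH+f) = 0.2508 μm/a
  Cl⁻ term: 0.01025·538.6^0.27·exp(0.036·53+0.049·6.6) = 0.5215
  r_corr = 0.2508 + 0.5215 = 0.7723 μm/a
  mass loss = 0.7723 μm/a × 8.96 g/cm³ = 6.92 g·m⁻²·a⁻¹
zinc: f(T) = +0.038·(T−10) [T≤10 °C] = -0.1292
  SO₂ term: 0.0129·86.1^0.44·exp(0.046·53-0.1292) = 0.9219
  Sd branch = 0.0175·Sd^0.57·e^(0.008·RH+0.085·T) = 1.689 μm/a
  r_corr = 0.9219 + 1.689 = 2.611 μm/a
  mass loss = 2.611 μm/a × 7.14 g/cm³ = 18.64 g·m⁻²·a⁻¹
Ordering by g·m⁻²·a⁻¹: zinc (18.6) > copper (6.92)

copper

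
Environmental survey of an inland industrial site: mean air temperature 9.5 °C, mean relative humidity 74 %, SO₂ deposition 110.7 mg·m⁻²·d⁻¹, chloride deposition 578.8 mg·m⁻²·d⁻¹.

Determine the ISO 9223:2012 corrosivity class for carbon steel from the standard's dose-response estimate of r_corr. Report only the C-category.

carbon steel: temperature factor f = +0.150·(-0.5) = -0.0750
  sulphur-dioxide contribution → 83.39 μm/a
  chloride contribution → 88.5 μm/a
  total first-year rate 171.9 μm/a
172 μm/a falls in (80, 200] for carbon steel → category C5

C5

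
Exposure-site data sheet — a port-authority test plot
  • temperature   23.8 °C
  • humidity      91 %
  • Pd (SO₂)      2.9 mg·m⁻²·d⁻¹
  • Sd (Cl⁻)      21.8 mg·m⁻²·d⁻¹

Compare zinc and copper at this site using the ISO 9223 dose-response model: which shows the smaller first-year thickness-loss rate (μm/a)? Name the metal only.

zinc: f(T) = -0.071·(T−10) [T>10 °C] = -0.9798
  SO₂ term: 0.0129·2.9^0.44·exp(0.046·91-0.9798) = 0.5087
  Cl⁻ term: 0.0175·21.8^0.57·exp(0.008·91+0.085·23.8) = 1.587
  r_corr = 0.5087 + 1.587 = 2.096 μm/a
copper: temperature factor f = -0.080·(13.8) = -1.1040
  Pd branch = 0.0053·Pd^0.26·e^(0.059·RH+f) = 0.4975 μm/a
  Sd branch = 0.01025·Sd^0.27·e^(0.036·RH+0.049·T) = 2.001 μm/a
  r_corr = 0.4975 + 2.001 = 2.499 μm/a
Ordering by μm/a: copper (2.5) > zinc (2.1)

zinc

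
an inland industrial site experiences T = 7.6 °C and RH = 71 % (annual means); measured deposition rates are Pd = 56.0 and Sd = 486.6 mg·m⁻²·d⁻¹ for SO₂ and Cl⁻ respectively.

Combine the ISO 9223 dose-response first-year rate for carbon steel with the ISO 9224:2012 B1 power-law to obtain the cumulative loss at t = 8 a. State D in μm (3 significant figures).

carbon steel: f(T) = +0.150·(T−10) [T≤10 °C] = -0.3600
  sulphur-dioxide contribution → 41.44 μm/a
  chloride contribution → 66.72 μm/a
  total first-year rate 108.2 μm/a
Power-law: D(8) = r_corr · 8^0.523
  D(8) = 108.2 × 8^0.523 = 108.2 × 2.967 = 320.9 μm

D(8) = 321 μm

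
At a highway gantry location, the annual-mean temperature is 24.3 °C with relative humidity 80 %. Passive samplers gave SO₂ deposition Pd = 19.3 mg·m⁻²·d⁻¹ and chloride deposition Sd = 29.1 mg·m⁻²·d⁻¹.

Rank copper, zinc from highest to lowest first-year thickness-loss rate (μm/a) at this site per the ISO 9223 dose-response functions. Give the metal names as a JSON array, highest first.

["zinc", "copper"]

copper: T>10 °C ⇒ hinge -0.080·(24.3−10) = -1.1440
  SO₂ term: 0.0053·19.3^0.26·exp(0.059·80-1.1440) = 0.4088
  Cl⁻ term: 0.01025·29.1^0.27·exp(0.036·80+0.049·24.3) = 1.492
  sum: 0.4088 + 1.492 → r_corr = 1.901 μm/a
zinc: f(T) = -0.071·(T−10) [T>10 °C] = -1.0153
  SO₂ term: 0.0129·19.3^0.44·exp(0.046·80-1.0153) = 0.6816
  Cl⁻ term: 0.0175·29.1^0.57·exp(0.008·80+0.085·24.3) = 1.788
  sum: 0.6816 + 1.788 → r_corr = 2.47 μm/a
Ordering by μm/a: zinc (2.47) > copper (1.9)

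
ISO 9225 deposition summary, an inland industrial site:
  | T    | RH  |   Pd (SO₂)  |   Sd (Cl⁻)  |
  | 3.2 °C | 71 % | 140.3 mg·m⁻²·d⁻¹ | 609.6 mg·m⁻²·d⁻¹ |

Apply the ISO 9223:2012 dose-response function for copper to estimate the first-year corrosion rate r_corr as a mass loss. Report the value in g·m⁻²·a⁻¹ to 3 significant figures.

r_corr = 12.6 g·m⁻²·a⁻¹

copper: temperature factor f = +0.126·(-6.8) = -0.8568
  sulphur-dioxide contribution → 0.5366 μm/a
  chloride contribution → 0.8726 μm/a
  ⇒ r_corr(copper) = 1.409 μm/a
Convert to mass loss: 1.409 μm/a × 8.96 g/cm³ = 12.63 g·m⁻²·a⁻¹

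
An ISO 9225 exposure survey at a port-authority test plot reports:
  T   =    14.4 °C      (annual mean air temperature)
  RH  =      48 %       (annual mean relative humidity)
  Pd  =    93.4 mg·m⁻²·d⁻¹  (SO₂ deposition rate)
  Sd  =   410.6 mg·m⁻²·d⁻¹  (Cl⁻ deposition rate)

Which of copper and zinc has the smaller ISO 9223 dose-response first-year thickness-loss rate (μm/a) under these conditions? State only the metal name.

copper: f(T) = -0.080·(T−10) [T>10 °C] = -0.3520
  sulphur-dioxide contribution → 0.2059 μm/a
  chloride contribution → 0.5933 μm/a
  ⇒ r_corr(copper) = 0.7991 μm/a
zinc: T>10 °C ⇒ hinge -0.071·(14.4−10) = -0.3124
  sulphur-dioxide contribution → 0.6321 μm/a
  chloride contribution → 2.698 μm/a
  ⇒ r_corr(zinc) = 3.33 μm/a
Ordering by μm/a: zinc (3.33) > copper (0.799)

copper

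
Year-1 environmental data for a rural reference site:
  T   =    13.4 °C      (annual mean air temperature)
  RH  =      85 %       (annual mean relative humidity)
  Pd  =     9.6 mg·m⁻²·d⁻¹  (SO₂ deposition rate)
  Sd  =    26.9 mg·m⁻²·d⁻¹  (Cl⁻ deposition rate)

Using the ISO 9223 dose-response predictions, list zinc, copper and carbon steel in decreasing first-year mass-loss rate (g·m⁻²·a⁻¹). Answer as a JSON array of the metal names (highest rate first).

["carbon steel", "copper", "zinc"]

zinc: temperature factor f = -0.071·(3.4) = -0.2414
  SO₂ term: 0.0129·9.6^0.44·exp(0.046·85-0.2414) = 1.368
  Sd branch = 0.0175·Sd^0.57·e^(0.008·RH+0.085·T) = 0.7047 μm/a
  sum: 1.368 + 0.7047 → r_corr = 2.073 μm/a
  mass loss = 2.073 μm/a × 7.14 g/cm³ = 14.8 g·m⁻²·a⁻¹
copper: T>10 °C ⇒ hinge -0.080·(13.4−10) = -0.2720
  SO₂ term: 0.0053·9.6^0.26·exp(0.059·85-0.2720) = 1.095
  Cl⁻ term: 0.01025·26.9^0.27·exp(0.036·85+0.049·13.4) = 1.025
  sum: 1.095 + 1.025 → r_corr = 2.121 μm/a
  mass loss = 2.121 μm/a × 8.96 g/cm³ = 19 g·m⁻²·a⁻¹
carbon steel: T>10 °C ⇒ hinge -0.054·(13.4−10) = -0.1836
  SO₂ term: 1.77·9.6^0.52·exp(0.02·85-0.1836) = 26.14
  Cl⁻ term: 0.102·26.9^0.62·exp(0.033·85+0.04·13.4) = 22.18
  sum: 26.14 + 22.18 → r_corr = 48.32 μm/a
  mass loss = 48.32 μm/a × 7.85 g/cm³ = 379.3 g·m⁻²·a⁻¹
Ordering by g·m⁻²·a⁻¹: carbon steel (379) > copper (19) > zinc (14.8)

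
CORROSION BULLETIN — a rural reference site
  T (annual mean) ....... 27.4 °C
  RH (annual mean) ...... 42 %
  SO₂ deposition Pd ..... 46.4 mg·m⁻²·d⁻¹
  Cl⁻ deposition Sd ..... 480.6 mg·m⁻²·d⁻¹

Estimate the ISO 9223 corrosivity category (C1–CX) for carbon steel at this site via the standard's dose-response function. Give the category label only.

C4

carbon steel: T>10 °C ⇒ hinge -0.054·(27.4−10) = -0.9396
  SO₂ term: 1.77·46.4^0.52·exp(0.02·42-0.9396) = 11.78
  Cl⁻ term: 0.102·480.6^0.62·exp(0.033·42+0.04·27.4) = 56.13
  r_corr = 11.78 + 56.13 = 67.92 μm/a
Category bounds: 50…80 μm/a bracket r_corr ⇒ C4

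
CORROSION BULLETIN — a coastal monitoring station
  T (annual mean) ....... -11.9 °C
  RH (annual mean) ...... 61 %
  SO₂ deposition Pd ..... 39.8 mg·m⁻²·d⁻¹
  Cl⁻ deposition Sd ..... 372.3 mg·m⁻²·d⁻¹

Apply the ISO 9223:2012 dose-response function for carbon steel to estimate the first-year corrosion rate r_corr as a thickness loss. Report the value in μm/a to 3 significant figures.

carbon steel: T≤10 °C ⇒ hinge +0.150·(-11.9−10) = -3.2850
  SO₂ term: 1.77·39.8^0.52·exp(0.02·61-3.2850) = 1.524
  Sd branch = 0.102·Sd^0.62·e^(0.033·RH+0.04·T) = 18.62 μm/a
  r_corr = 1.524 + 18.62 = 20.15 μm/a

r_corr = 20.1 μm/a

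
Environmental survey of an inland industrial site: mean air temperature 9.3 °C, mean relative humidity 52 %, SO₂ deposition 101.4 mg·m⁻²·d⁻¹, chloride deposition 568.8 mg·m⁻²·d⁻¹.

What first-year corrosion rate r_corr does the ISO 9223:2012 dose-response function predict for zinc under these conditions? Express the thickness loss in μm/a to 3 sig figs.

zinc: T≤10 °C ⇒ hinge +0.038·(9.3−10) = -0.0266
  sulphur-dioxide contribution → 1.048 μm/a
  chloride contribution → 2.174 μm/a
  ⇒ r_corr(zinc) = 3.223 μm/a

r_corr = 3.22 μm/a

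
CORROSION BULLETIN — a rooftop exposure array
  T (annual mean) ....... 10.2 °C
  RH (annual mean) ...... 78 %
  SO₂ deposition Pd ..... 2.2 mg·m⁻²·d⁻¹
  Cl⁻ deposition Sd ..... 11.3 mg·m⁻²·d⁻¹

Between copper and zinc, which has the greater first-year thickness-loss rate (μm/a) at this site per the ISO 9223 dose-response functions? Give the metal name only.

copper: T>10 °C ⇒ hinge -0.080·(10.2−10) = -0.0160
  sulphur-dioxide contribution → 0.6382 μm/a
  chloride contribution → 0.539 μm/a
  total first-year rate 1.177 μm/a
zinc: temperature factor f = -0.071·(0.2) = -0.0142
  sulphur-dioxide contribution → 0.6506 μm/a
  chloride contribution → 0.3096 μm/a
  total first-year rate 0.9603 μm/a
Ordering by μm/a: copper (1.18) > zinc (0.96)

copper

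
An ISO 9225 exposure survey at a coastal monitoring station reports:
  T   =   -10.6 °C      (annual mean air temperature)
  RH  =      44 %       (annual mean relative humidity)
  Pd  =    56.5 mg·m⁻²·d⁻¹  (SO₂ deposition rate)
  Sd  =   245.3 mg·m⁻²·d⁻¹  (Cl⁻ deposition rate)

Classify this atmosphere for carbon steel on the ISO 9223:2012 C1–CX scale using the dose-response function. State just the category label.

C2

carbon steel: T≤10 °C ⇒ hinge +0.150·(-10.6−10) = -3.0900
  SO₂ term: 1.77·56.5^0.52·exp(0.02·44-3.0900) = 1.582
  Cl⁻ term: 0.102·245.3^0.62·exp(0.033·44+0.04·-10.6) = 8.643
  sum: 1.582 + 8.643 → r_corr = 10.23 μm/a
Category bounds: 1.3…25 μm/a bracket r_corr ⇒ C2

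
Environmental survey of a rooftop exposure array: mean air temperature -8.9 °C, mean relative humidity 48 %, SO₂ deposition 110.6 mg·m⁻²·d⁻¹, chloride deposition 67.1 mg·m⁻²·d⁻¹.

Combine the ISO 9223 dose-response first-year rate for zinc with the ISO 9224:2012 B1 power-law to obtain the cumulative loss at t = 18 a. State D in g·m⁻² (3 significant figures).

zinc: temperature factor f = +0.038·(-18.9) = -0.7182
  Pd branch = 0.0129·Pd^0.44·e^(0.046·RH+f) = 0.4538 μm/a
  Sd branch = 0.0175·Sd^0.57·e^(0.008·RH+0.085·T) = 0.1326 μm/a
  r_corr = 0.4538 + 0.1326 = 0.5864 μm/a
Long-term exponent b (ISO 9224 Table 2, B1) = 0.813
  D(18) = 0.5864 × 18^0.813 = 0.5864 × 10.48 = 6.148 μm
  Mass loss = 6.148 μm × 7.14 g/cm³ = 43.89 g·m⁻²

D(18) = 43.9 g·m⁻²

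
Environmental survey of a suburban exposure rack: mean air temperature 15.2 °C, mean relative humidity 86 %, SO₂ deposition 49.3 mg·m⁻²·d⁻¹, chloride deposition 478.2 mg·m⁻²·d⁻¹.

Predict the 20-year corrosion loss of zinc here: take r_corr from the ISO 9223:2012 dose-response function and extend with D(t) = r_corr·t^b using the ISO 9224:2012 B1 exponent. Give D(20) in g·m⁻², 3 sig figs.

zinc: temperature factor f = -0.071·(5.2) = -0.3692
  Pd branch = 0.0129·Pd^0.44·e^(0.046·RH+f) = 2.589 μm/a
  Cl⁻ term: 0.0175·478.2^0.57·exp(0.008·86+0.085·15.2) = 4.269
  sum: 2.589 + 4.269 → r_corr = 6.858 μm/a
ISO 9224: D(t) = r_corr · t^b with b = 0.813 (zinc, B1)
  D(20) = 6.858 × 20^0.813 = 6.858 × 11.42 = 78.33 μm
  Mass loss = 78.33 μm × 7.14 g/cm³ = 559.3 g·m⁻²

D(20) = 559 g·m⁻²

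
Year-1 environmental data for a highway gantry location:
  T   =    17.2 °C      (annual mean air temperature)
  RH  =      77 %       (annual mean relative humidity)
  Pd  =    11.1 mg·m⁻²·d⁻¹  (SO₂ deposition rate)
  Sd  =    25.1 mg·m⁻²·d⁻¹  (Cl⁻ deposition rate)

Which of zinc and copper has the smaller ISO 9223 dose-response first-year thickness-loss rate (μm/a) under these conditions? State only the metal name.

copper

zinc: f(T) = -0.071·(T−10) [T>10 °C] = -0.5112
  sulphur-dioxide contribution → 0.7705 μm/a
  chloride contribution → 0.8776 μm/a
  total first-year rate 1.648 μm/a
copper: temperature factor f = -0.080·(7.2) = -0.5760
  sulphur-dioxide contribution → 0.5235 μm/a
  chloride contribution → 0.9089 μm/a
  ⇒ r_corr(copper) = 1.432 μm/a
Ordering by μm/a: zinc (1.65) > copper (1.43)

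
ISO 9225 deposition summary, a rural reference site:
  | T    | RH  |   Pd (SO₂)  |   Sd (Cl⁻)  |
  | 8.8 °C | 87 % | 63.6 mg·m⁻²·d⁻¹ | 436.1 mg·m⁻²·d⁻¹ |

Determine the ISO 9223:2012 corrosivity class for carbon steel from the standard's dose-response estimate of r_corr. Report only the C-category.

C5

carbon steel: temperature factor f = +0.150·(-1.2) = -0.1800
  SO₂ term: 1.77·63.6^0.52·exp(0.02·87-0.1800) = 72.99
  Cl⁻ term: 0.102·436.1^0.62·exp(0.033·87+0.04·8.8) = 110.9
  sum: 72.99 + 110.9 → r_corr = 183.9 μm/a
Category bounds: 80…200 μm/a bracket r_corr ⇒ C5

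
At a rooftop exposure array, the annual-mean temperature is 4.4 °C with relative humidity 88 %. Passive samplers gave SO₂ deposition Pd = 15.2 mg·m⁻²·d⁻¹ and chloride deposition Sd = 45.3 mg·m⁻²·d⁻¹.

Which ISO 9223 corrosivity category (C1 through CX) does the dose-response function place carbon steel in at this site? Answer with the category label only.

C3

carbon steel: f(T) = +0.150·(T−10) [T≤10 °C] = -0.8400
  SO₂ term: 1.77·15.2^0.52·exp(0.02·88-0.8400) = 18.28
  Sd branch = 0.102·Sd^0.62·e^(0.033·RH+0.04·T) = 23.61 μm/a
  sum: 18.28 + 23.61 → r_corr = 41.89 μm/a
41.9 μm/a falls in (25, 50] for carbon steel → category C3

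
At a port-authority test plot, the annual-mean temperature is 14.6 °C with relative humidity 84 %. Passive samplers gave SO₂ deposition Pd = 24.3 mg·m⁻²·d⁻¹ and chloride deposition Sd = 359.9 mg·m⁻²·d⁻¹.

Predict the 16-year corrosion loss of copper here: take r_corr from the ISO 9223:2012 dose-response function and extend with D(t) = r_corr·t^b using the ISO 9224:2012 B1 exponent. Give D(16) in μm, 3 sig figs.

D(16) = 21.0 μm

copper: T>10 °C ⇒ hinge -0.080·(14.6−10) = -0.3680
  SO₂ term: 0.0053·24.3^0.26·exp(0.059·84-0.3680) = 1.194
  Sd branch = 0.01025·Sd^0.27·e^(0.036·RH+0.049·T) = 2.113 μm/a
  r_corr = 1.194 + 2.113 = 3.307 μm/a
Power-law: D(16) = r_corr · 16^0.667
  D(16) = 3.307 × 16^0.667 = 3.307 × 6.355 = 21.02 μm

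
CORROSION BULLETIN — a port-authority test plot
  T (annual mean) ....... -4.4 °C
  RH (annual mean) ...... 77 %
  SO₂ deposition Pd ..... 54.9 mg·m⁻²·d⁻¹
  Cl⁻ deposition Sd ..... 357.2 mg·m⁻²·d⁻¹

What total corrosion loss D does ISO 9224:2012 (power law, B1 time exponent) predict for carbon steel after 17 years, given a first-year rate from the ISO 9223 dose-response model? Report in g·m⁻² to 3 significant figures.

D(17) = 1.70e+03 g·m⁻²

carbon steel: T≤10 °C ⇒ hinge +0.150·(-4.4−10) = -2.1600
  sulphur-dioxide contribution → 7.643 μm/a
  chloride contribution → 41.54 μm/a
  ⇒ r_corr(carbon steel) = 49.19 μm/a
Power-law: D(17) = r_corr · 17^0.523
  D(17) = 49.19 × 17^0.523 = 49.19 × 4.401 = 216.5 μm
  Mass loss = 216.5 μm × 7.85 g/cm³ = 1699 g·m⁻²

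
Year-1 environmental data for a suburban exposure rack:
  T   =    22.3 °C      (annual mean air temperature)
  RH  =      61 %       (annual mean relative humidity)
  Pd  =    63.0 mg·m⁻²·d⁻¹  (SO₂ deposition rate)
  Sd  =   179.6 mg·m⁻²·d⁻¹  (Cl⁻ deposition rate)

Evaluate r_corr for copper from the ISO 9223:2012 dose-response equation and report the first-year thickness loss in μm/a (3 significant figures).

r_corr = 1.33 μm/a

copper: temperature factor f = -0.080·(12.3) = -0.9840
  sulphur-dioxide contribution → 0.2127 μm/a
  chloride contribution → 1.116 μm/a
  ⇒ r_corr(copper) = 1.329 μm/a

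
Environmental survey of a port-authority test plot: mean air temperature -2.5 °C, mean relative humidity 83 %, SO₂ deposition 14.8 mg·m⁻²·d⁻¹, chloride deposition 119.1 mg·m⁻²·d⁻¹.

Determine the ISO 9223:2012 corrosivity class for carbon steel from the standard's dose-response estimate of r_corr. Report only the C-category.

carbon steel: temperature factor f = +0.150·(-12.5) = -1.8750
  SO₂ term: 1.77·14.8^0.52·exp(0.02·83-1.8750) = 5.796
  Cl⁻ term: 0.102·119.1^0.62·exp(0.033·83+0.04·-2.5) = 27.65
  sum: 5.796 + 27.65 → r_corr = 33.45 μm/a
Category bounds: 25…50 μm/a bracket r_corr ⇒ C3

C3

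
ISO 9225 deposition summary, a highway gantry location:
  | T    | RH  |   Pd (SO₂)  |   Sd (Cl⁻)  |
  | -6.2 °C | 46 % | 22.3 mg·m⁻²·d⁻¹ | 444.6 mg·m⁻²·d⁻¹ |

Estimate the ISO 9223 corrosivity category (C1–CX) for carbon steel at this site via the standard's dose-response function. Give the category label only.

C2

carbon steel: f(T) = +0.150·(T−10) [T≤10 °C] = -2.4300
  Pd branch = 1.77·Pd^0.52·e^(0.02·RH+f) = 1.965 μm/a
  Sd branch = 0.102·Sd^0.62·e^(0.033·RH+0.04·T) = 15.92 μm/a
  r_corr = 1.965 + 15.92 = 17.88 μm/a
ISO 9223 Table 2 (carbon steel): 1.3 < 17.9 ≤ 25 μm/a ⇒ C2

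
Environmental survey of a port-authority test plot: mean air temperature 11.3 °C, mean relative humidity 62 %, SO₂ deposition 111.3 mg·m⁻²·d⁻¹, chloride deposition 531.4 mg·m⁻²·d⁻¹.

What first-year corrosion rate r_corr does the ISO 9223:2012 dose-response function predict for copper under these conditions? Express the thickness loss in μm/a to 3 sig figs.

copper: f(T) = -0.080·(T−10) [T>10 °C] = -0.1040
  SO₂ term: 0.0053·111.3^0.26·exp(0.059·62-0.1040) = 0.6307
  Sd branch = 0.01025·Sd^0.27·e^(0.036·RH+0.049·T) = 0.9045 μm/a
  sum: 0.6307 + 0.9045 → r_corr = 1.535 μm/a

r_corr = 1.54 μm/a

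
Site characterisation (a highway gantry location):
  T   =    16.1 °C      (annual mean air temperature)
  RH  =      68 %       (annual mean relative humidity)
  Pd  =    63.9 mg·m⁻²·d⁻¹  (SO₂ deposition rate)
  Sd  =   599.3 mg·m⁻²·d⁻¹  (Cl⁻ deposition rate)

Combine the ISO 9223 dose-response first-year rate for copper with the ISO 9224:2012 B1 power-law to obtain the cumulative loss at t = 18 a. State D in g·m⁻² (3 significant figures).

D(18) = 123 g·m⁻²

copper: T>10 °C ⇒ hinge -0.080·(16.1−10) = -0.4880
  sulphur-dioxide contribution → 0.5299 μm/a
  chloride contribution → 1.467 μm/a
  total first-year rate 1.997 μm/a
Power-law: D(18) = r_corr · 18^0.667
  D(18) = 1.997 × 18^0.667 = 1.997 × 6.875 = 13.73 μm
  Mass loss = 13.73 μm × 8.96 g/cm³ = 123 g·m⁻²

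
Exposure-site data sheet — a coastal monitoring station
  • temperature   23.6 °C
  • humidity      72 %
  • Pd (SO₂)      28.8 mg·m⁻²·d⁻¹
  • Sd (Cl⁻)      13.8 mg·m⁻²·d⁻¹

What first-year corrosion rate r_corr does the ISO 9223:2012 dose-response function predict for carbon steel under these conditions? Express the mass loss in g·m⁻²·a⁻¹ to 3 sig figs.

r_corr = 274 g·m⁻²·a⁻¹

carbon steel: f(T) = -0.054·(T−10) [T>10 °C] = -0.7344
  sulphur-dioxide contribution → 20.57 μm/a
  chloride contribution → 14.36 μm/a
  ⇒ r_corr(carbon steel) = 34.93 μm/a
Convert to mass loss: 34.93 μm/a × 7.85 g/cm³ = 274.2 g·m⁻²·a⁻¹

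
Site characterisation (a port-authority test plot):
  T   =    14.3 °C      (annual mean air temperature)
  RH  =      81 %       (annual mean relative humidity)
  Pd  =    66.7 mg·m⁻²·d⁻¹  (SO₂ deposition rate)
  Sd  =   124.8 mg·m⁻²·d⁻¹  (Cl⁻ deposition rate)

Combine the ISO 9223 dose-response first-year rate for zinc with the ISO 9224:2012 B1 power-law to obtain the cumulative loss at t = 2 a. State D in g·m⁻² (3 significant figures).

zinc: temperature factor f = -0.071·(4.3) = -0.3053
  Pd branch = 0.0129·Pd^0.44·e^(0.046·RH+f) = 2.505 μm/a
  Sd branch = 0.0175·Sd^0.57·e^(0.008·RH+0.085·T) = 1.767 μm/a
  r_corr = 2.505 + 1.767 = 4.272 μm/a
Long-term exponent b (ISO 9224 Table 2, B1) = 0.813
  D(2) = 4.272 × 2^0.813 = 4.272 × 1.757 = 7.505 μm
  Mass loss = 7.505 μm × 7.14 g/cm³ = 53.58 g·m⁻²

D(2) = 53.6 g·m⁻²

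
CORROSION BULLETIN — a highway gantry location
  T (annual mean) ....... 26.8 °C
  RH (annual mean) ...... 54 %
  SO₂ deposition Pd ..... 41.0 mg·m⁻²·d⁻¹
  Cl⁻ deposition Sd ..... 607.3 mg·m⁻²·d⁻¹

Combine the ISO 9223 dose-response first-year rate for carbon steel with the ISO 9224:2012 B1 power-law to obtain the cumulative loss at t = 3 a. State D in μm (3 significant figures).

D(3) = 193 μm

carbon steel: temperature factor f = -0.054·(16.8) = -0.9072
  SO₂ term: 1.77·41.0^0.52·exp(0.02·54-0.9072) = 14.51
  Sd branch = 0.102·Sd^0.62·e^(0.033·RH+0.04·T) = 94.14 μm/a
  r_corr = 14.51 + 94.14 = 108.7 μm/a
ISO 9224: D(t) = r_corr · t^b with b = 0.523 (carbon steel, B1)
  D(3) = 108.7 × 3^0.523 = 108.7 × 1.776 = 193 μm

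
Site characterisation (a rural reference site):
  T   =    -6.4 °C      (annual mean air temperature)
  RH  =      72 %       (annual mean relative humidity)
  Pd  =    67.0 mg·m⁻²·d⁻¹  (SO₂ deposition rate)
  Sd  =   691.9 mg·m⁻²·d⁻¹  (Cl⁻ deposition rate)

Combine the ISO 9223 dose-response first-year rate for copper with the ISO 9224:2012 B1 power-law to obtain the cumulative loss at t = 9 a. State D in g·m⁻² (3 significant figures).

copper: f(T) = +0.126·(T−10) [T≤10 °C] = -2.0664
  sulphur-dioxide contribution → 0.1401 μm/a
  chloride contribution → 0.5848 μm/a
  ⇒ r_corr(copper) = 0.725 μm/a
Long-term exponent b (ISO 9224 Table 2, B1) = 0.667
  D(9) = 0.725 × 9^0.667 = 0.725 × 4.33 = 3.139 μm
  Mass loss = 3.139 μm × 8.96 g/cm³ = 28.13 g·m⁻²

D(9) = 28.1 g·m⁻²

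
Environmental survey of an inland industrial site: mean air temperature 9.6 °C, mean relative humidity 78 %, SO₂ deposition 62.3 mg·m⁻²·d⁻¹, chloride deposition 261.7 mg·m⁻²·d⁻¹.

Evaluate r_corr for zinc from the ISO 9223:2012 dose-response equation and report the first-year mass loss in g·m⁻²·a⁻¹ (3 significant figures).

r_corr = 32.8 g·m⁻²·a⁻¹

zinc: temperature factor f = +0.038·(-0.4) = -0.0152
  sulphur-dioxide contribution → 2.83 μm/a
  chloride contribution → 1.764 μm/a
  total first-year rate 4.594 μm/a
Convert to mass loss: 4.594 μm/a × 7.14 g/cm³ = 32.8 g·m⁻²·a⁻¹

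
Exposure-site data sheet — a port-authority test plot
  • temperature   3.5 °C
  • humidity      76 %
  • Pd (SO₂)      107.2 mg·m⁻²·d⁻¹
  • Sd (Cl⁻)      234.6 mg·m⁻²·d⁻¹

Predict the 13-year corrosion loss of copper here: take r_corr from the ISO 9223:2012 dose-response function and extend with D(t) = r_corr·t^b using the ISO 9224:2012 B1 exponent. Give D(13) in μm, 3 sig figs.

D(13) = 8.40 μm

copper: T≤10 °C ⇒ hinge +0.126·(3.5−10) = -0.8190
  SO₂ term: 0.0053·107.2^0.26·exp(0.059·76-0.8190) = 0.6979
  Sd branch = 0.01025·Sd^0.27·e^(0.036·RH+0.049·T) = 0.8193 μm/a
  r_corr = 0.6979 + 0.8193 = 1.517 μm/a
Power-law: D(13) = r_corr · 13^0.667
  D(13) = 1.517 × 13^0.667 = 1.517 × 5.534 = 8.395 μm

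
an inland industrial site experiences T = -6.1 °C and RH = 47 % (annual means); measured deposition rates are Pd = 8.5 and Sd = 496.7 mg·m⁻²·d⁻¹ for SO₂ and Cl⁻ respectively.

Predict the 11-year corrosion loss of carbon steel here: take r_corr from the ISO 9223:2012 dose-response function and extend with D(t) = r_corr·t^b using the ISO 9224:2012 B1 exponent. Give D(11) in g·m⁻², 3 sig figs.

D(11) = 521 g·m⁻²

carbon steel: f(T) = +0.150·(T−10) [T≤10 °C] = -2.4150
  sulphur-dioxide contribution → 1.232 μm/a
  chloride contribution → 17.69 μm/a
  total first-year rate 18.93 μm/a
ISO 9224: D(t) = r_corr · t^b with b = 0.523 (carbon steel, B1)
  D(11) = 18.93 × 11^0.523 = 18.93 × 3.505 = 66.33 μm
  Mass loss = 66.33 μm × 7.85 g/cm³ = 520.7 g·m⁻²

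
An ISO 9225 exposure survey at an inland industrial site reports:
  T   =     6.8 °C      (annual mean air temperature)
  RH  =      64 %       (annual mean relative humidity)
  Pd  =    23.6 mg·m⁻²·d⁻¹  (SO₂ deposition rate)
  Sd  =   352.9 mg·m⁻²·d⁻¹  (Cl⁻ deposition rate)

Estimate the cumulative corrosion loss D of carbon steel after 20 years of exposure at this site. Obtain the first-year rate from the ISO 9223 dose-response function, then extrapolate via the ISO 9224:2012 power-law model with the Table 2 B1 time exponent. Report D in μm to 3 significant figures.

D(20) = 299 μm

carbon steel: temperature factor f = +0.150·(-3.2) = -0.4800
  SO₂ term: 1.77·23.6^0.52·exp(0.02·64-0.4800) = 20.39
  Cl⁻ term: 0.102·352.9^0.62·exp(0.033·64+0.04·6.8) = 42.02
  r_corr = 20.39 + 42.02 = 62.41 μm/a
Long-term exponent b (ISO 9224 Table 2, B1) = 0.523
  D(20) = 62.41 × 20^0.523 = 62.41 × 4.791 = 299 μm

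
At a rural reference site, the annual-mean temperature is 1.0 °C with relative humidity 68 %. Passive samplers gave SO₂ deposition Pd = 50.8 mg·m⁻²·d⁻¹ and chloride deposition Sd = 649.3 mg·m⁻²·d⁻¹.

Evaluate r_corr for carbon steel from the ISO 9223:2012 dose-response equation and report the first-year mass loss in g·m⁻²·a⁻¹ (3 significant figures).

carbon steel: temperature factor f = +0.150·(-9.0) = -1.3500
  Pd branch = 1.77·Pd^0.52·e^(0.02·RH+f) = 13.78 μm/a
  Sd branch = 0.102·Sd^0.62·e^(0.033·RH+0.04·T) = 55.49 μm/a
  r_corr = 13.78 + 55.49 = 69.28 μm/a
Convert to mass loss: 69.28 μm/a × 7.85 g/cm³ = 543.8 g·m⁻²·a⁻¹

r_corr = 544 g·m⁻²·a⁻¹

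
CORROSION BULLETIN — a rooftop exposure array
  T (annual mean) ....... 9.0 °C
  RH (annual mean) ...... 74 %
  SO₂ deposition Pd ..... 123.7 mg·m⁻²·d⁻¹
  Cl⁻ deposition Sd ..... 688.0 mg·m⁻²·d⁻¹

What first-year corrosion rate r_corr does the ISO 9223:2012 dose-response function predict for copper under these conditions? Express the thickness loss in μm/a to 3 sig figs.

r_corr = 2.62 μm/a

copper: f(T) = +0.126·(T−10) [T≤10 °C] = -0.1260
  Pd branch = 0.0053·Pd^0.26·e^(0.059·RH+f) = 1.287 μm/a
  Cl⁻ term: 0.01025·688.0^0.27·exp(0.036·74+0.049·9.0) = 1.335
  sum: 1.287 + 1.335 → r_corr = 2.622 μm/a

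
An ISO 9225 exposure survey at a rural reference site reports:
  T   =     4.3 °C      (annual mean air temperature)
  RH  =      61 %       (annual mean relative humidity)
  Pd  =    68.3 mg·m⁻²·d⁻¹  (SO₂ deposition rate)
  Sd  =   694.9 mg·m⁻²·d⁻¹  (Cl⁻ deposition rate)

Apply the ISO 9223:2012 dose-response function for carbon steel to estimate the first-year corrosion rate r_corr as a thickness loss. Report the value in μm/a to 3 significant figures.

r_corr = 75.4 μm/a

carbon steel: T≤10 °C ⇒ hinge +0.150·(4.3−10) = -0.8550
  Pd branch = 1.77·Pd^0.52·e^(0.02·RH+f) = 22.93 μm/a
  Cl⁻ term: 0.102·694.9^0.62·exp(0.033·61+0.04·4.3) = 52.42
  sum: 22.93 + 52.42 → r_corr = 75.35 μm/a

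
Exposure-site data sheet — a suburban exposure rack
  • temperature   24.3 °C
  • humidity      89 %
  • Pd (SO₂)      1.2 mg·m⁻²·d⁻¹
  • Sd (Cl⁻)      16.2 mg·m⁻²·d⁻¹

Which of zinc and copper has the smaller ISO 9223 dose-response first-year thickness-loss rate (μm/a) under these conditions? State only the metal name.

zinc: temperature factor f = -0.071·(14.3) = -1.0153
  SO₂ term: 0.0129·1.2^0.44·exp(0.046·89-1.0153) = 0.3037
  Sd branch = 0.0175·Sd^0.57·e^(0.008·RH+0.085·T) = 1.376 μm/a
  sum: 0.3037 + 1.376 → r_corr = 1.68 μm/a
copper: T>10 °C ⇒ hinge -0.080·(24.3−10) = -1.1440
  SO₂ term: 0.0053·1.2^0.26·exp(0.059·89-1.1440) = 0.3377
  Sd branch = 0.01025·Sd^0.27·e^(0.036·RH+0.049·T) = 1.762 μm/a
  sum: 0.3377 + 1.762 → r_corr = 2.099 μm/a
Ordering by μm/a: copper (2.1) > zinc (1.68)

zinc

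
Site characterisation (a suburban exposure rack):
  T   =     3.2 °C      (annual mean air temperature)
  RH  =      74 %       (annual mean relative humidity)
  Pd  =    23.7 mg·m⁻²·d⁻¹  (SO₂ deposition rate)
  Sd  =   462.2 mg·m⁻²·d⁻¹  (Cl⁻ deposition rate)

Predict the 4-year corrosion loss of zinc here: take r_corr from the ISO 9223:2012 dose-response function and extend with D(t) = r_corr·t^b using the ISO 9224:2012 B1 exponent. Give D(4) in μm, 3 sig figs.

zinc: T≤10 °C ⇒ hinge +0.038·(3.2−10) = -0.2584
  sulphur-dioxide contribution → 1.207 μm/a
  chloride contribution → 1.372 μm/a
  total first-year rate 2.578 μm/a
Long-term exponent b (ISO 9224 Table 2, B1) = 0.813
  D(4) = 2.578 × 4^0.813 = 2.578 × 3.087 = 7.958 μm

D(4) = 7.96 μm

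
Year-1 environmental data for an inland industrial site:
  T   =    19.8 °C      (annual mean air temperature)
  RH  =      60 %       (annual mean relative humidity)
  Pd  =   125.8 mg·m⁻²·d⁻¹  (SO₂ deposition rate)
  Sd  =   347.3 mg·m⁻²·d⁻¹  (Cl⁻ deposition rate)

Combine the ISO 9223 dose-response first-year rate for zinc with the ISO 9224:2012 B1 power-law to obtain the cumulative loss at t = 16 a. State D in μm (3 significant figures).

D(16) = 48.8 μm

zinc: f(T) = -0.071·(T−10) [T>10 °C] = -0.6958
  SO₂ term: 0.0129·125.8^0.44·exp(0.046·60-0.6958) = 0.8529
  Cl⁻ term: 0.0175·347.3^0.57·exp(0.008·60+0.085·19.8) = 4.272
  sum: 0.8529 + 4.272 → r_corr = 5.125 μm/a
Power-law: D(16) = r_corr · 16^0.813
  D(16) = 5.125 × 16^0.813 = 5.125 × 9.527 = 48.82 μm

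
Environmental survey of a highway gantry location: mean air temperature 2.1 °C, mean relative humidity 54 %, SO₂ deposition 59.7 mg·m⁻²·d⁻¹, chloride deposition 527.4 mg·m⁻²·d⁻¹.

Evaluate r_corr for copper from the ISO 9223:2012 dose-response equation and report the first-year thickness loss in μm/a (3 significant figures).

r_corr = 0.568 μm/a

copper: temperature factor f = +0.126·(-7.9) = -0.9954
  SO₂ term: 0.0053·59.7^0.26·exp(0.059·54-0.9954) = 0.1372
  Sd branch = 0.01025·Sd^0.27·e^(0.036·RH+0.049·T) = 0.4312 μm/a
  sum: 0.1372 + 0.4312 → r_corr = 0.5684 μm/a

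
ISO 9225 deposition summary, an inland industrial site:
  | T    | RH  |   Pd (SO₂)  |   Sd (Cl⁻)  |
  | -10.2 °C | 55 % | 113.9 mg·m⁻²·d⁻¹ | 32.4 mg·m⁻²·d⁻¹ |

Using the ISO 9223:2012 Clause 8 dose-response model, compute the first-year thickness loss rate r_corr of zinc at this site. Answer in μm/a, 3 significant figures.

r_corr = 0.687 μm/a

zinc: T≤10 °C ⇒ hinge +0.038·(-10.2−10) = -0.7676
  sulphur-dioxide contribution → 0.6038 μm/a
  chloride contribution → 0.08291 μm/a
  total first-year rate 0.6867 μm/a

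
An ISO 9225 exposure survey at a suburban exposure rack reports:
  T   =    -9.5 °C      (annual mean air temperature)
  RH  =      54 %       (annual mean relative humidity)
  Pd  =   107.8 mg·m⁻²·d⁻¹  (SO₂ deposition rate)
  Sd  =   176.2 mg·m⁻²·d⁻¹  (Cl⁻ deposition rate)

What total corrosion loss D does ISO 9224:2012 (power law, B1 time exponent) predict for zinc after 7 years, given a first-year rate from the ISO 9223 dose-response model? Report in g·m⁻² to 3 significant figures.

D(7) = 28.0 g·m⁻²

zinc: T≤10 °C ⇒ hinge +0.038·(-9.5−10) = -0.7410
  Pd branch = 0.0129·Pd^0.44·e^(0.046·RH+f) = 0.578 μm/a
  Sd branch = 0.0175·Sd^0.57·e^(0.008·RH+0.085·T) = 0.2292 μm/a
  sum: 0.578 + 0.2292 → r_corr = 0.8072 μm/a
ISO 9224: D(t) = r_corr · t^b with b = 0.813 (zinc, B1)
  D(7) = 0.8072 × 7^0.813 = 0.8072 × 4.865 = 3.927 μm
  Mass loss = 3.927 μm × 7.14 g/cm³ = 28.04 g·m⁻²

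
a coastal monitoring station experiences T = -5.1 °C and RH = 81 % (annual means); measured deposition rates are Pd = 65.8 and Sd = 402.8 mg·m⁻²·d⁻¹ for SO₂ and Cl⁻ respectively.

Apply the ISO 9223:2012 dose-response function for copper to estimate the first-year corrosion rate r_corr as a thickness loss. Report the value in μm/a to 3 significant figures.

copper: temperature factor f = +0.126·(-15.1) = -1.9026
  SO₂ term: 0.0053·65.8^0.26·exp(0.059·81-1.9026) = 0.2794
  Sd branch = 0.01025·Sd^0.27·e^(0.036·RH+0.049·T) = 0.7447 μm/a
  sum: 0.2794 + 0.7447 → r_corr = 1.024 μm/a

r_corr = 1.02 μm/a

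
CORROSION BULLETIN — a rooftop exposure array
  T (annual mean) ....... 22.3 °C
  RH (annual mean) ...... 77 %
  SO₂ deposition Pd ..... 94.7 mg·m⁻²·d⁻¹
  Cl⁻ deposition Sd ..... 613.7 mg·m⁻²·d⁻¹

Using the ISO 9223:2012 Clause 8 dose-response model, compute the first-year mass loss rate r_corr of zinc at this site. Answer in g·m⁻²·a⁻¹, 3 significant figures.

zinc: f(T) = -0.071·(T−10) [T>10 °C] = -0.8733
  SO₂ term: 0.0129·94.7^0.44·exp(0.046·77-0.8733) = 1.378
  Cl⁻ term: 0.0175·613.7^0.57·exp(0.008·77+0.085·22.3) = 8.373
  sum: 1.378 + 8.373 → r_corr = 9.751 μm/a
Convert to mass loss: 9.751 μm/a × 7.14 g/cm³ = 69.62 g·m⁻²·a⁻¹

r_corr = 69.6 g·m⁻²·a⁻¹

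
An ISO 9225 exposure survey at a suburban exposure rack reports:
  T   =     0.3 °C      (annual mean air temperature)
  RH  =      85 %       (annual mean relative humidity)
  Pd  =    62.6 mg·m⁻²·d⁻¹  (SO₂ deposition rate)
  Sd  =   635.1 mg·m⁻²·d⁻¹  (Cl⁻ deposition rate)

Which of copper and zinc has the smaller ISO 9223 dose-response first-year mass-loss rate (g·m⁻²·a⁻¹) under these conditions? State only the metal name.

copper: f(T) = +0.126·(T−10) [T≤10 °C] = -1.2222
  SO₂ term: 0.0053·62.6^0.26·exp(0.059·85-1.2222) = 0.6896
  Sd branch = 0.01025·Sd^0.27·e^(0.036·RH+0.049·T) = 1.267 μm/a
  r_corr = 0.6896 + 1.267 = 1.957 μm/a
  mass loss = 1.957 μm/a × 8.96 g/cm³ = 17.53 g·m⁻²·a⁻¹
zinc: T≤10 °C ⇒ hinge +0.038·(0.3−10) = -0.3686
  SO₂ term: 0.0129·62.6^0.44·exp(0.046·85-0.3686) = 2.748
  Cl⁻ term: 0.0175·635.1^0.57·exp(0.008·85+0.085·0.3) = 1.403
  sum: 2.748 + 1.403 → r_corr = 4.151 μm/a
  mass loss = 4.151 μm/a × 7.14 g/cm³ = 29.64 g·m⁻²·a⁻¹
Ordering by g·m⁻²·a⁻¹: zinc (29.6) > copper (17.5)

copper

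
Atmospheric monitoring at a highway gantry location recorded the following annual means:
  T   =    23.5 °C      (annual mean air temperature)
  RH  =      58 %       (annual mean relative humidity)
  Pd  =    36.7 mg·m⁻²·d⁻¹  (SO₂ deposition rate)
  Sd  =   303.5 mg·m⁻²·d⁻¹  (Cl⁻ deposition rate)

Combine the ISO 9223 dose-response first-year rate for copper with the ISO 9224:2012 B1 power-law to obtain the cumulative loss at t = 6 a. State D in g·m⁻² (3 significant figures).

D(6) = 40.4 g·m⁻²

copper: f(T) = -0.080·(T−10) [T>10 °C] = -1.0800
  sulphur-dioxide contribution → 0.1407 μm/a
  chloride contribution → 1.224 μm/a
  total first-year rate 1.365 μm/a
Power-law: D(6) = r_corr · 6^0.667
  D(6) = 1.365 × 6^0.667 = 1.365 × 3.304 = 4.509 μm
  Mass loss = 4.509 μm × 8.96 g/cm³ = 40.4 g·m⁻²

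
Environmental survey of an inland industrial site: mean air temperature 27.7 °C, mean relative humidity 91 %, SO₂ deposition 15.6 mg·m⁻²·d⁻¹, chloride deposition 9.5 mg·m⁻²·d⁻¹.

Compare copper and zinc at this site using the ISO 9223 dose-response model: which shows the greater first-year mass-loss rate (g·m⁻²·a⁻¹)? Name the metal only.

copper: T>10 °C ⇒ hinge -0.080·(27.7−10) = -1.4160
  sulphur-dioxide contribution → 0.564 μm/a
  chloride contribution → 1.936 μm/a
  total first-year rate 2.5 μm/a
  mass loss = 2.5 μm/a × 8.96 g/cm³ = 22.4 g·m⁻²·a⁻¹
zinc: T>10 °C ⇒ hinge -0.071·(27.7−10) = -1.2567
  sulphur-dioxide contribution → 0.8086 μm/a
  chloride contribution → 1.377 μm/a
  ⇒ r_corr(zinc) = 2.186 μm/a
  mass loss = 2.186 μm/a × 7.14 g/cm³ = 15.61 g·m⁻²·a⁻¹
Ordering by g·m⁻²·a⁻¹: copper (22.4) > zinc (15.6)

copper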